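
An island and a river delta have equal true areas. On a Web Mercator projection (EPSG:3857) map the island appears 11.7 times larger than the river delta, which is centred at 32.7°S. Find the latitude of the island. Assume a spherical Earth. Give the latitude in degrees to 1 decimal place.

For equal true areas on Mercator, apparent areas scale as sec²φ, so the ratio is cos²φ₂ / cos²φ₁.
cos²φ₂ / cos²φ₁ = 11.7  ⇒  cos φ₁ = cos 32.7° / √11.7 = 0.8415/3.421 = 0.2460.
φ₁ = arccos(0.2460) ≈ 75.8°.

75.8°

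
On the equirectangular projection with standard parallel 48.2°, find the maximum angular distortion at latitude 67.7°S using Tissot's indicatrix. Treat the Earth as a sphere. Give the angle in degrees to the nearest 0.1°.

31.9°

In the equirectangular projection with standard parallel φ₀ = 48.2° (x = Rλ cos φ₀, y = Rφ), meridians are true-scale (h = 1) and the parallel scale is k = cos φ₀ / cos φ.
At 67.7°: h = 1.000, k = 1.757; principal scales a = 1.757, b = 1.000.
sin(ω/2) = (a − b)/(a + b) = 0.7565/2.757 = 0.2745, so ω = 2 arcsin(0.2745) ≈ 31.9°.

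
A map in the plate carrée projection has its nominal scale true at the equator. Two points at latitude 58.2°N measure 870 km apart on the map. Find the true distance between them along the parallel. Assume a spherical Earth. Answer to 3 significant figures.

458 km

For the equirectangular projection with φ₀ = 0 (plate carrée), h = 1 along meridians and k = sec φ along parallels.
Along the parallel at 58.2°, map distances are exaggerated by k = sec 58.2° = 1.898.
True distance = 870 / 1.898 = 870 × cos 58.2° ≈ 458 km.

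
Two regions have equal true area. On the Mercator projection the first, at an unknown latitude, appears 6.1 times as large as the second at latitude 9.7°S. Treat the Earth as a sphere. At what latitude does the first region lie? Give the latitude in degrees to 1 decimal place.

On Mercator, (apparent₁)/(apparent₂) = sec²φ₁ / sec²φ₂ when true areas are equal.
cos²φ₂ / cos²φ₁ = 6.1  ⇒  cos φ₁ = cos 9.7° / √6.1 = 0.9857/2.470 = 0.3991.
φ₁ = arccos(0.3991) ≈ 66.5°.

66.5°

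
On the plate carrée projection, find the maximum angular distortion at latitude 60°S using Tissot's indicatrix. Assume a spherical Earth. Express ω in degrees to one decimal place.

For the equirectangular projection with φ₀ = 0 (plate carrée), h = 1 along meridians and k = sec φ along parallels.
At 60°: h = 1.000, k = 2.000; principal scales a = 2.000, b = 1.000.
sin(ω/2) = (a − b)/(a + b) = 1.0000/3.000 = 0.3333, so ω = 2 arcsin(0.3333) ≈ 38.9°.

38.9°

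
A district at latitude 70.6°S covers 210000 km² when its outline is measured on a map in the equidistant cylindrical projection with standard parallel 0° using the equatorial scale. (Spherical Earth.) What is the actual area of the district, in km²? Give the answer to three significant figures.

For the equirectangular projection with φ₀ = 0 (plate carrée), h = 1 along meridians and k = sec φ along parallels.
Areal scale = h·k = 1 × sec φ; at 70.6°, h = 1.000, k = 3.011, so h·k = 3.011.
True area = apparent / (areal scale) = 210000 / 3.011 ≈ 69800 km².

69800 km²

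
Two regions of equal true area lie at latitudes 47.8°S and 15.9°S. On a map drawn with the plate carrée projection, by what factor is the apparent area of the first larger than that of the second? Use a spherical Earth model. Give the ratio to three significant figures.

1.43

Plate carrée maps x = Rλ, y = Rφ. The meridian scale is h = 1 and the parallel scale is k = 1/cos φ = sec φ.
Areal scale at 47.8°: h·k = 1.000 × 1.489 = 1.489.
Areal scale at 15.9°: h·k = 1.000 × 1.040 = 1.040.
Ratio = 1.489/1.040 ≈ 1.43.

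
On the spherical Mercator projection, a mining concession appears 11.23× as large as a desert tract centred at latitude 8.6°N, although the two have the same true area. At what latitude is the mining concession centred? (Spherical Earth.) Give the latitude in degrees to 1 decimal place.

72.8°

On Mercator, (apparent₁)/(apparent₂) = sec²φ₁ / sec²φ₂ when true areas are equal.
cos²φ₂ / cos²φ₁ = 11.23  ⇒  cos φ₁ = cos 8.6° / √11.23 = 0.9888/3.351 = 0.2951.
φ₁ = arccos(0.2951) ≈ 72.8°.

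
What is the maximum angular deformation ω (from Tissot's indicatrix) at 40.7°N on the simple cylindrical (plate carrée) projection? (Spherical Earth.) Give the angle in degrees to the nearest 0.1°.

15.8°

For the equirectangular projection with φ₀ = 0 (plate carrée), h = 1 along meridians and k = sec φ along parallels.
At 40.7°: h = 1.000, k = 1.319; principal scales a = 1.319, b = 1.000.
sin(ω/2) = (a − b)/(a + b) = 0.3190/2.319 = 0.1376, so ω = 2 arcsin(0.1376) ≈ 15.8°.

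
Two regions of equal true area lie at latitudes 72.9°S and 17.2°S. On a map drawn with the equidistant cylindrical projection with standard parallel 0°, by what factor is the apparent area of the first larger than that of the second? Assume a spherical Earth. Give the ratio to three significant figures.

Plate carrée maps x = Rλ, y = Rφ. The meridian scale is h = 1 and the parallel scale is k = 1/cos φ = sec φ.
Areal scale at 72.9°: h·k = 1.000 × 3.401 = 3.401.
Areal scale at 17.2°: h·k = 1.000 × 1.047 = 1.047.
Ratio = 3.401/1.047 ≈ 3.25.

3.25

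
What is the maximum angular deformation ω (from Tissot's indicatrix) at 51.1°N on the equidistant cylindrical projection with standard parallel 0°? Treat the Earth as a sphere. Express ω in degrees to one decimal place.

26.4°

In the plate carrée (x = Rλ, y = Rφ), meridians are true-scale (h = 1) and parallels are stretched by k = sec φ.
At 51.1°: h = 1.000, k = 1.592; principal scales a = 1.592, b = 1.000.
sin(ω/2) = (a − b)/(a + b) = 0.5925/2.592 = 0.2285, so ω = 2 arcsin(0.2285) ≈ 26.4°.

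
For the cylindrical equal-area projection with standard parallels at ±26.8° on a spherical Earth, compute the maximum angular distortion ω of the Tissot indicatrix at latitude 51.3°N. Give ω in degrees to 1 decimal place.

40.0°

For cylindrical equal-area with standard parallel φ₀, h = cos φ / cos φ₀ and k = cos φ₀ / cos φ, so h·k = 1.
At 51.3°: h = 0.7005, k = 1.428; principal scales a = 1.428, b = 0.7005.
sin(ω/2) = (a − b)/(a + b) = 0.7271/2.128 = 0.3417, so ω = 2 arcsin(0.3417) ≈ 40.0°.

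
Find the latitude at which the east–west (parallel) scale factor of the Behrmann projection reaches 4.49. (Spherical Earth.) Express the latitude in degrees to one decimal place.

The Behrmann projection is cylindrical equal-area with φ₀ = 30°. For cylindrical equal-area with standard parallel φ₀, h = cos φ / cos φ₀ and k = cos φ₀ / cos φ, so h·k = 1.
k = cos φ₀ / cos φ = 4.49  ⇒  cos φ = cos 30° / 4.49 = 0.1929.
φ = arccos(0.1929) ≈ 78.9°.

78.9°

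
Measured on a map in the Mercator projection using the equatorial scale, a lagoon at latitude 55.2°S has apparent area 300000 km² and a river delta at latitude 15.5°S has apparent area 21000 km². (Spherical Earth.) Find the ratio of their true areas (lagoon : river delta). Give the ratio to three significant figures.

Since Mercator area scale is 1/cos²φ, the true area equals the apparent area multiplied by cos²φ.
True area of lagoon: 300000 × cos²(55.2°) = 300000 × 0.3257 = 97710 km².
True area of river delta: 21000 × cos²(15.5°) = 21000 × 0.9286 = 19500 km².
Ratio = 97710 / 19500 ≈ 5.01.

5.01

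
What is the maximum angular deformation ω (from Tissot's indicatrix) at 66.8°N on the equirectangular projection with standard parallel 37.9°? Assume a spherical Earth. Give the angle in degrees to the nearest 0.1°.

In the equirectangular projection with standard parallel φ₀ = 37.9° (x = Rλ cos φ₀, y = Rφ), meridians are true-scale (h = 1) and the parallel scale is k = cos φ₀ / cos φ.
At 66.8°: h = 1.000, k = 2.003; principal scales a = 2.003, b = 1.000.
sin(ω/2) = (a − b)/(a + b) = 1.003/3.003 = 0.3340, so ω = 2 arcsin(0.3340) ≈ 39.0°.

39.0°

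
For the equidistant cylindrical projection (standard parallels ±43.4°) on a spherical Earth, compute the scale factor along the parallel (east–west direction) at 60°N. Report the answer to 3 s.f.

With standard parallel φ₀ = 43.4°, the equirectangular projection gives x = Rλ cos φ₀, y = Rφ, so h = 1 and k = cos 43.4° / cos φ.
k = cos 43.4° / cos 60° = 0.7266/0.5000 = 1.453.

1.45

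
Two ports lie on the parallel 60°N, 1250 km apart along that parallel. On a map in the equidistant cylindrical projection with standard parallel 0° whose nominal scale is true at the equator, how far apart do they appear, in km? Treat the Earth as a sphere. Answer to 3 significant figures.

In the plate carrée (x = Rλ, y = Rφ), meridians are true-scale (h = 1) and parallels are stretched by k = sec φ.
Along the parallel, k = sec 60° = 1/0.5000 = 2.000.
Map distance = 1250 × 2.000 ≈ 2500 km.

2500 km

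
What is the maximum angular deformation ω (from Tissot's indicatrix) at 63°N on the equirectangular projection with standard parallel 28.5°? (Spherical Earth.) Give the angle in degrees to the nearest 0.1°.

With standard parallel φ₀ = 28.5°, the equirectangular projection gives x = Rλ cos φ₀, y = Rφ, so h = 1 and k = cos 28.5° / cos φ.
At 63°: h = 1.000, k = 1.936; principal scales a = 1.936, b = 1.000.
sin(ω/2) = (a − b)/(a + b) = 0.9358/2.936 = 0.3187, so ω = 2 arcsin(0.3187) ≈ 37.2°.

37.2°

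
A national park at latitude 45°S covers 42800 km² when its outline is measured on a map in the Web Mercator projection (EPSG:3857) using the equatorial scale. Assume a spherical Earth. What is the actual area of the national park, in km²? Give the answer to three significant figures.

21400 km²

The Mercator projection is conformal; its linear scale factor is the same in every direction and equals sec φ = 1/cos φ.
Areal scale = k² = sec²φ = 1/cos²(45°) = 1/0.7071² = 2.000.
True area = apparent / (areal scale) = 42800 / 2.000 ≈ 21400 km².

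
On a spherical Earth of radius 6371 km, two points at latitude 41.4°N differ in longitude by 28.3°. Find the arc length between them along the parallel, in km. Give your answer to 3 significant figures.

2360 km

Arc length along a parallel = R cos φ · Δλ (with Δλ in radians).
= 6371 × cos 41.4° × (28.3° × π/180) = 6371 × 0.7501 × 0.4939 ≈ 2360 km.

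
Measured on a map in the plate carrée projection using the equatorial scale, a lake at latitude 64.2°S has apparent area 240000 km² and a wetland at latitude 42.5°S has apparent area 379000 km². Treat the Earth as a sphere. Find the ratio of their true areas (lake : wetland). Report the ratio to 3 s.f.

0.374

Plate carrée has h = 1 and k = sec φ, giving areal scale sec φ; true area = (apparent area) · cos φ.
True area of lake: 240000 × cos(64.2°) = 240000 × 0.4352 = 104500 km².
True area of wetland: 379000 × cos(42.5°) = 379000 × 0.7373 = 279400 km².
Ratio = 104500 / 279400 ≈ 0.374.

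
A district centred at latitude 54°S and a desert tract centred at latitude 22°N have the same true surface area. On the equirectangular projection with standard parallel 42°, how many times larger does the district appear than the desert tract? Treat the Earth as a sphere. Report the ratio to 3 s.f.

With standard parallel φ₀ = 42°, the equirectangular projection gives x = Rλ cos φ₀, y = Rφ, so h = 1 and k = cos 42° / cos φ.
Areal scale at 54°: h·k = 1.000 × 1.264 = 1.264.
Areal scale at 22°: h·k = 1.000 × 0.8015 = 0.8015.
Ratio = 1.264/0.8015 ≈ 1.58.

1.58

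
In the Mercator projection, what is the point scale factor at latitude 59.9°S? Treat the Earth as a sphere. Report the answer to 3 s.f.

The Mercator projection is conformal; its linear scale factor is the same in every direction and equals sec φ = 1/cos φ.
k = 1/cos 59.9° = 1/0.5015 = 1.994.

1.99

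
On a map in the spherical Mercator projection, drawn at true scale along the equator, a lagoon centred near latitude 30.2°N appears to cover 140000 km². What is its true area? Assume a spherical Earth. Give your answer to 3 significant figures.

Mercator is conformal, so the point scale is isotropic: h = k = sec φ = 1/cos φ.
Areal scale = k² = sec²φ = 1/cos²(30.2°) = 1/0.8643² = 1.339.
True area = apparent / (areal scale) = 140000 / 1.339 ≈ 105000 km².

105000 km²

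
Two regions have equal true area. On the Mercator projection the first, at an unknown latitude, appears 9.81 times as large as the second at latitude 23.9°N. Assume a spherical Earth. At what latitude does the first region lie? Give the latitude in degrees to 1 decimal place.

On Mercator, (apparent₁)/(apparent₂) = sec²φ₁ / sec²φ₂ when true areas are equal.
cos²φ₂ / cos²φ₁ = 9.81  ⇒  cos φ₁ = cos 23.9° / √9.81 = 0.9143/3.132 = 0.2919.
φ₁ = arccos(0.2919) ≈ 73.0°.

73.0°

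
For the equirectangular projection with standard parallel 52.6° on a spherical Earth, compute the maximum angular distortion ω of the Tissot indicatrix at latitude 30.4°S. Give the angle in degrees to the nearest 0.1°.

20.0°

With standard parallel φ₀ = 52.6°, the equirectangular projection gives x = Rλ cos φ₀, y = Rφ, so h = 1 and k = cos 52.6° / cos φ.
At 30.4°: h = 1.000, k = 0.7042; principal scales a = 1.000, b = 0.7042.
sin(ω/2) = (a − b)/(a + b) = 0.2958/1.704 = 0.1736, so ω = 2 arcsin(0.1736) ≈ 20.0°.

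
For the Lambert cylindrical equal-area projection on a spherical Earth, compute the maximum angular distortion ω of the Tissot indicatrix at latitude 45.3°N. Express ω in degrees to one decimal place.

The Lambert cylindrical equal-area projection is the cylindrical equal-area projection with its standard parallel at the equator (φ₀ = 0). For cylindrical equal-area with standard parallel φ₀, h = cos φ / cos φ₀ and k = cos φ₀ / cos φ, so h·k = 1.
At 45.3°: h = 0.7034, k = 1.422; principal scales a = 1.422, b = 0.7034.
sin(ω/2) = (a − b)/(a + b) = 0.7183/2.125 = 0.3380, so ω = 2 arcsin(0.3380) ≈ 39.5°.

39.5°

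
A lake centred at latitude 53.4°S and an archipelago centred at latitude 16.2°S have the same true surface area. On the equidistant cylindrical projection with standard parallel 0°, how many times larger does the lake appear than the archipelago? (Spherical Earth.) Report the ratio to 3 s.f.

1.61

In the plate carrée (x = Rλ, y = Rφ), meridians are true-scale (h = 1) and parallels are stretched by k = sec φ.
Areal scale at 53.4°: h·k = 1.000 × 1.677 = 1.677.
Areal scale at 16.2°: h·k = 1.000 × 1.041 = 1.041.
Ratio = 1.677/1.041 ≈ 1.61.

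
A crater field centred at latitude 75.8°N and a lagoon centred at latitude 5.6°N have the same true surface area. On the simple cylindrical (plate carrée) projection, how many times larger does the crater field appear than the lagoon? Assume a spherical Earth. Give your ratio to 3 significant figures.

4.06

For the equirectangular projection with φ₀ = 0 (plate carrée), h = 1 along meridians and k = sec φ along parallels.
Areal scale at 75.8°: h·k = 1.000 × 4.077 = 4.077.
Areal scale at 5.6°: h·k = 1.000 × 1.005 = 1.005.
Ratio = 4.077/1.005 ≈ 4.06.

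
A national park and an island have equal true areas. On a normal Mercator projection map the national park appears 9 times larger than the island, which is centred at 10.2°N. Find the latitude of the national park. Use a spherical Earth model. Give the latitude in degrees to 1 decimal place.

For equal true areas on Mercator, apparent areas scale as sec²φ, so the ratio is cos²φ₂ / cos²φ₁.
cos²φ₂ / cos²φ₁ = 9  ⇒  cos φ₁ = cos 10.2° / √9 = 0.9842/3.000 = 0.3281.
φ₁ = arccos(0.3281) ≈ 70.8°.

70.8°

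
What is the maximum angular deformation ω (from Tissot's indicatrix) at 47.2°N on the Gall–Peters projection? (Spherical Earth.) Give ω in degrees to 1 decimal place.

4.6°

Gall–Peters is a cylindrical equal-area projection with standard parallels at ±45°. For cylindrical equal-area with standard parallel φ₀, h = cos φ / cos φ₀ and k = cos φ₀ / cos φ, so h·k = 1.
At 47.2°: h = 0.9609, k = 1.041; principal scales a = 1.041, b = 0.9609.
sin(ω/2) = (a − b)/(a + b) = 0.07984/2.002 = 0.03989, so ω = 2 arcsin(0.03989) ≈ 4.6°.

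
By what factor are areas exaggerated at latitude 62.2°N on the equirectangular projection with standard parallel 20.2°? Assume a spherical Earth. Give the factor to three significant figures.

The equidistant cylindrical projection with φ₀ = 20.2° has h = 1 (meridians true) and k = cos φ₀ / cos φ along parallels.
Areal scale = h·k = 1 × cos φ₀ / cos φ; at 62.2°, h = 1.000, k = 2.012, so h·k = 2.012.

2.01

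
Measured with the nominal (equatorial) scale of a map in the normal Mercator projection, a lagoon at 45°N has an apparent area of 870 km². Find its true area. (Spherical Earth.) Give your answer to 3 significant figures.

Mercator is conformal, so the point scale is isotropic: h = k = sec φ = 1/cos φ.
Areal scale = k² = sec²φ = 1/cos²(45°) = 1/0.7071² = 2.000.
True area = apparent / (areal scale) = 870 / 2.000 ≈ 435 km².

435 km²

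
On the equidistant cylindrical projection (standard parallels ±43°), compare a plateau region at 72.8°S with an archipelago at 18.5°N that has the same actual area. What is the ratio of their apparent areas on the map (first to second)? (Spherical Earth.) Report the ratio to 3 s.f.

With standard parallel φ₀ = 43°, the equirectangular projection gives x = Rλ cos φ₀, y = Rφ, so h = 1 and k = cos 43° / cos φ.
Areal scale at 72.8°: h·k = 1.000 × 2.473 = 2.473.
Areal scale at 18.5°: h·k = 1.000 × 0.7712 = 0.7712.
Ratio = 2.473/0.7712 ≈ 3.21.

3.21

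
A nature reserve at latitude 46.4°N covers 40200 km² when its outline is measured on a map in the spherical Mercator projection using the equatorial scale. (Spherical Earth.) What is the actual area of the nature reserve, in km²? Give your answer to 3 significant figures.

The Mercator projection is conformal; its linear scale factor is the same in every direction and equals sec φ = 1/cos φ.
Areal scale = k² = sec²φ = 1/cos²(46.4°) = 1/0.6896² = 2.103.
True area = apparent / (areal scale) = 40200 / 2.103 ≈ 19100 km².

19100 km²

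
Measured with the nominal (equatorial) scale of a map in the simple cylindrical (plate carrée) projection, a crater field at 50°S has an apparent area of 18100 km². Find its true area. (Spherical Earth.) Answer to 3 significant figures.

For the equirectangular projection with φ₀ = 0 (plate carrée), h = 1 along meridians and k = sec φ along parallels.
Areal scale = h·k = 1 × sec φ; at 50°, h = 1.000, k = 1.556, so h·k = 1.556.
True area = apparent / (areal scale) = 18100 / 1.556 ≈ 11600 km².

11600 km²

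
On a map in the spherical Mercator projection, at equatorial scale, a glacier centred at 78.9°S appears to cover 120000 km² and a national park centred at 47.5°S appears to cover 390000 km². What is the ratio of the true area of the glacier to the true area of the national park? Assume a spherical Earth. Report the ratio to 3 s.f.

0.0250

On Mercator the areal scale is sec²φ, so true area = apparent × cos²φ.
True area of glacier: 120000 × cos²(78.9°) = 120000 × 0.03706 = 4448 km².
True area of national park: 390000 × cos²(47.5°) = 390000 × 0.4564 = 178000 km².
Ratio = 4448 / 178000 ≈ 0.0250.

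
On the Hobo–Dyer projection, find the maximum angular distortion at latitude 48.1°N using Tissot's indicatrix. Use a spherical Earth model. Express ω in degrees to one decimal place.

The Hobo–Dyer projection is cylindrical equal-area with φ₀ = 37.5°. A cylindrical equal-area projection with standard parallel φ₀ has meridian scale h = cos φ / cos φ₀ and parallel scale k = cos φ₀ / cos φ (so areas are preserved, h·k = 1).
At 48.1°: h = 0.8418, k = 1.188; principal scales a = 1.188, b = 0.8418.
sin(ω/2) = (a − b)/(a + b) = 0.3462/2.030 = 0.1705, so ω = 2 arcsin(0.1705) ≈ 19.6°.

19.6°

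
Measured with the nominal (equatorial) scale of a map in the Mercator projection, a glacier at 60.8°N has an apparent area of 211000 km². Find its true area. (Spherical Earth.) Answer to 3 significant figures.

The Mercator projection is conformal; its linear scale factor is the same in every direction and equals sec φ = 1/cos φ.
Areal scale = k² = sec²φ = 1/cos²(60.8°) = 1/0.4879² = 4.202.
True area = apparent / (areal scale) = 211000 / 4.202 ≈ 50200 km².

50200 km²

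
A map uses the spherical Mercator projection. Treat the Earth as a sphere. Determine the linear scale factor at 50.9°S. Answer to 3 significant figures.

1.59

The Mercator projection is conformal; its linear scale factor is the same in every direction and equals sec φ = 1/cos φ.
k = 1/cos 50.9° = 1/0.6307 = 1.586.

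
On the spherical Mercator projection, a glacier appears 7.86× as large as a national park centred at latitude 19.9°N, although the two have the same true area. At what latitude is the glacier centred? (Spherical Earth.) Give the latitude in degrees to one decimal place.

70.4°

Mercator areal scale is sec²φ, so apparent-area ratio = sec²φ₁ / sec²φ₂ = cos²φ₂ / cos²φ₁.
cos²φ₂ / cos²φ₁ = 7.86  ⇒  cos φ₁ = cos 19.9° / √7.86 = 0.9403/2.804 = 0.3354.
φ₁ = arccos(0.3354) ≈ 70.4°.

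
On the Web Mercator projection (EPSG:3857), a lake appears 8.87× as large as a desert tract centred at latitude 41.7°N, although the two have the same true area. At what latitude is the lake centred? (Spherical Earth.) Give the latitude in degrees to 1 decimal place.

On Mercator, (apparent₁)/(apparent₂) = sec²φ₁ / sec²φ₂ when true areas are equal.
cos²φ₂ / cos²φ₁ = 8.87  ⇒  cos φ₁ = cos 41.7° / √8.87 = 0.7466/2.978 = 0.2507.
φ₁ = arccos(0.2507) ≈ 75.5°.

75.5°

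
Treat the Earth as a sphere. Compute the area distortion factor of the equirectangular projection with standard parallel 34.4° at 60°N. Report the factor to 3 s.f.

In the equirectangular projection with standard parallel φ₀ = 34.4° (x = Rλ cos φ₀, y = Rφ), meridians are true-scale (h = 1) and the parallel scale is k = cos φ₀ / cos φ.
Areal scale = h·k = 1 × cos φ₀ / cos φ; at 60°, h = 1.000, k = 1.650, so h·k = 1.650.

1.65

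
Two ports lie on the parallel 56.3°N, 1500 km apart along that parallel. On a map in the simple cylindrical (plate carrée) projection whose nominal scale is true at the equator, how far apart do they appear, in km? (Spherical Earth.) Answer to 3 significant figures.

2700 km

For the equirectangular projection with φ₀ = 0 (plate carrée), h = 1 along meridians and k = sec φ along parallels.
Along the parallel, k = sec 56.3° = 1/0.5548 = 1.802.
Map distance = 1500 × 1.802 ≈ 2700 km.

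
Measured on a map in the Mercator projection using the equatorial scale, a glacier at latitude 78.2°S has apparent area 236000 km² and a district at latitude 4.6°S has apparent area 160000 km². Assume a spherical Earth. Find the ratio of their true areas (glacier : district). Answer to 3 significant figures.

0.0621

Mercator's areal exaggeration is sec²φ; hence true area = (apparent area) · cos²φ.
True area of glacier: 236000 × cos²(78.2°) = 236000 × 0.04182 = 9869 km².
True area of district: 160000 × cos²(4.6°) = 160000 × 0.9936 = 159000 km².
Ratio = 9869 / 159000 ≈ 0.0621.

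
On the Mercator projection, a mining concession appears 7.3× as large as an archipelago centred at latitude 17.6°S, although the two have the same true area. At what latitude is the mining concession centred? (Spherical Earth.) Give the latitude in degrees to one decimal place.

69.3°

Mercator areal scale is sec²φ, so apparent-area ratio = sec²φ₁ / sec²φ₂ = cos²φ₂ / cos²φ₁.
cos²φ₂ / cos²φ₁ = 7.3  ⇒  cos φ₁ = cos 17.6° / √7.3 = 0.9532/2.702 = 0.3528.
φ₁ = arccos(0.3528) ≈ 69.3°.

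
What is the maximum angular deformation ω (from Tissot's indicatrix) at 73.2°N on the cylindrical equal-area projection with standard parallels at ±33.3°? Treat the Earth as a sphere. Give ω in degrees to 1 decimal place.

Cylindrical equal-area (φ₀ = 33.3°): h = cos φ / cos 33.3° along meridians, k = cos 33.3° / cos φ along parallels; h·k = 1.
At 73.2°: h = 0.3458, k = 2.892; principal scales a = 2.892, b = 0.3458.
sin(ω/2) = (a − b)/(a + b) = 2.546/3.238 = 0.7864, so ω = 2 arcsin(0.7864) ≈ 103.7°.

103.7°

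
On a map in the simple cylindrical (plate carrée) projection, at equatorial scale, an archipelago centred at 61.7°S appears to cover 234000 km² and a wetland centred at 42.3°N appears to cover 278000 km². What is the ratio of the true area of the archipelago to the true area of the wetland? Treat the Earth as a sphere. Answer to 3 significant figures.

0.540

Plate carrée has h = 1 and k = sec φ, giving areal scale sec φ; true area = (apparent area) · cos φ.
True area of archipelago: 234000 × cos(61.7°) = 234000 × 0.4741 = 110900 km².
True area of wetland: 278000 × cos(42.3°) = 278000 × 0.7396 = 205600 km².
Ratio = 110900 / 205600 ≈ 0.540.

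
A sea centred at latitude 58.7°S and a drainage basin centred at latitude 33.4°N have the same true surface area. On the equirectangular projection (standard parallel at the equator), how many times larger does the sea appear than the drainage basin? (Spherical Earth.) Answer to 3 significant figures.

1.61

For the equirectangular projection with φ₀ = 0 (plate carrée), h = 1 along meridians and k = sec φ along parallels.
Areal scale at 58.7°: h·k = 1.000 × 1.925 = 1.925.
Areal scale at 33.4°: h·k = 1.000 × 1.198 = 1.198.
Ratio = 1.925/1.198 ≈ 1.61.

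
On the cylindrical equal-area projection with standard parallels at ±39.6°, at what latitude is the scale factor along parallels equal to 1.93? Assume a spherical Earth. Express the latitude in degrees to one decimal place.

For cylindrical equal-area with standard parallel φ₀, h = cos φ / cos φ₀ and k = cos φ₀ / cos φ, so h·k = 1.
k = cos φ₀ / cos φ = 1.93  ⇒  cos φ = cos 39.6° / 1.93 = 0.3992.
φ = arccos(0.3992) ≈ 66.5°.

66.5°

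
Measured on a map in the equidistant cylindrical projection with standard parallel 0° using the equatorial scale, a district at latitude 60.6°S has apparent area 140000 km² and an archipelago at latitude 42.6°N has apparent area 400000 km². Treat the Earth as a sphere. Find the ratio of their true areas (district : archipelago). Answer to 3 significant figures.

0.233

Plate carrée has h = 1 and k = sec φ, giving areal scale sec φ; true area = (apparent area) · cos φ.
True area of district: 140000 × cos(60.6°) = 140000 × 0.4909 = 68730 km².
True area of archipelago: 400000 × cos(42.6°) = 400000 × 0.7361 = 294400 km².
Ratio = 68730 / 294400 ≈ 0.233.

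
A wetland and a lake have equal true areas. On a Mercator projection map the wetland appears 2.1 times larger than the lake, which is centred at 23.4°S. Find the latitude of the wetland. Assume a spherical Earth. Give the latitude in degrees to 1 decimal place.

For equal true areas on Mercator, apparent areas scale as sec²φ, so the ratio is cos²φ₂ / cos²φ₁.
cos²φ₂ / cos²φ₁ = 2.1  ⇒  cos φ₁ = cos 23.4° / √2.1 = 0.9178/1.449 = 0.6333.
φ₁ = arccos(0.6333) ≈ 50.7°.

50.7°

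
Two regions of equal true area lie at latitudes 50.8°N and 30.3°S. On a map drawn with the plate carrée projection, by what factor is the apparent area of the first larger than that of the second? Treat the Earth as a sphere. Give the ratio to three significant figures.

1.37

In the plate carrée (x = Rλ, y = Rφ), meridians are true-scale (h = 1) and parallels are stretched by k = sec φ.
Areal scale at 50.8°: h·k = 1.000 × 1.582 = 1.582.
Areal scale at 30.3°: h·k = 1.000 × 1.158 = 1.158.
Ratio = 1.582/1.158 ≈ 1.37.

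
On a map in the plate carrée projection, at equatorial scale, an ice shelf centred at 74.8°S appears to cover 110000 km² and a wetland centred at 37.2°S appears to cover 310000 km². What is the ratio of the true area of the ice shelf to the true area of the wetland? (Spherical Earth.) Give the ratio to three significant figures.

0.117

Plate carrée has h = 1 and k = sec φ, giving areal scale sec φ; true area = (apparent area) · cos φ.
True area of ice shelf: 110000 × cos(74.8°) = 110000 × 0.2622 = 28840 km².
True area of wetland: 310000 × cos(37.2°) = 310000 × 0.7965 = 246900 km².
Ratio = 28840 / 246900 ≈ 0.117.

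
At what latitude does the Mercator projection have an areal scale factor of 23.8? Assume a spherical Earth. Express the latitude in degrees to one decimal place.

Mercator areal scale is sec²φ.
sec²φ = 23.8  ⇒  cos²φ = 0.04202  ⇒  cos φ = 0.2050.
φ = arccos(0.2050) ≈ 78.2°.

78.2°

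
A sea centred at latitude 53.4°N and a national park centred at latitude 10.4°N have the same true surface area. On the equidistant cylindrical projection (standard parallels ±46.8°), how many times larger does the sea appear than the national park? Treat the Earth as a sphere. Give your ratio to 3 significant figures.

In the equirectangular projection with standard parallel φ₀ = 46.8° (x = Rλ cos φ₀, y = Rφ), meridians are true-scale (h = 1) and the parallel scale is k = cos φ₀ / cos φ.
Areal scale at 53.4°: h·k = 1.000 × 1.148 = 1.148.
Areal scale at 10.4°: h·k = 1.000 × 0.6960 = 0.6960.
Ratio = 1.148/0.6960 ≈ 1.65.

1.65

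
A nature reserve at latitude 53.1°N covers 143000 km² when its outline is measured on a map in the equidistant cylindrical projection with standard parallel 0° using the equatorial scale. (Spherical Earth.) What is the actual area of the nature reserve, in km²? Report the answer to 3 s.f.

In the plate carrée (x = Rλ, y = Rφ), meridians are true-scale (h = 1) and parallels are stretched by k = sec φ.
Areal scale = h·k = 1 × sec φ; at 53.1°, h = 1.000, k = 1.666, so h·k = 1.666.
True area = apparent / (areal scale) = 143000 / 1.666 ≈ 85900 km².

85900 km²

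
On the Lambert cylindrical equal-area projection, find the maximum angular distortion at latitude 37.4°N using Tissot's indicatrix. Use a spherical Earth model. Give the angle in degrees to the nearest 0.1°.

The Lambert cylindrical equal-area projection is the cylindrical equal-area projection with its standard parallel at the equator (φ₀ = 0). For cylindrical equal-area with standard parallel φ₀, h = cos φ / cos φ₀ and k = cos φ₀ / cos φ, so h·k = 1.
At 37.4°: h = 0.7944, k = 1.259; principal scales a = 1.259, b = 0.7944.
sin(ω/2) = (a − b)/(a + b) = 0.4644/2.053 = 0.2262, so ω = 2 arcsin(0.2262) ≈ 26.1°.

26.1°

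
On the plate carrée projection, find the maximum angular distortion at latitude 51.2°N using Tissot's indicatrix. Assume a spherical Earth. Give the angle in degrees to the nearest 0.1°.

26.5°

For the equirectangular projection with φ₀ = 0 (plate carrée), h = 1 along meridians and k = sec φ along parallels.
At 51.2°: h = 1.000, k = 1.596; principal scales a = 1.596, b = 1.000.
sin(ω/2) = (a − b)/(a + b) = 0.5959/2.596 = 0.2296, so ω = 2 arcsin(0.2296) ≈ 26.5°.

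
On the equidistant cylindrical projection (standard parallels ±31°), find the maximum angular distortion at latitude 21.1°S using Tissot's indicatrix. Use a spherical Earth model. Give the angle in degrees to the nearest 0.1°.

4.9°

The equidistant cylindrical projection with φ₀ = 31° has h = 1 (meridians true) and k = cos φ₀ / cos φ along parallels.
At 21.1°: h = 1.000, k = 0.9188; principal scales a = 1.000, b = 0.9188.
sin(ω/2) = (a − b)/(a + b) = 0.08123/1.919 = 0.04234, so ω = 2 arcsin(0.04234) ≈ 4.9°.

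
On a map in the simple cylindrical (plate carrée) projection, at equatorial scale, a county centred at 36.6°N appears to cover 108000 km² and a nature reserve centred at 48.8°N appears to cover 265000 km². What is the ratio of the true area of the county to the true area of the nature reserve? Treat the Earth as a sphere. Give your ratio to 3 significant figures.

Plate carrée has h = 1 and k = sec φ, giving areal scale sec φ; true area = (apparent area) · cos φ.
True area of county: 108000 × cos(36.6°) = 108000 × 0.8028 = 86700 km².
True area of nature reserve: 265000 × cos(48.8°) = 265000 × 0.6587 = 174600 km².
Ratio = 86700 / 174600 ≈ 0.497.

0.497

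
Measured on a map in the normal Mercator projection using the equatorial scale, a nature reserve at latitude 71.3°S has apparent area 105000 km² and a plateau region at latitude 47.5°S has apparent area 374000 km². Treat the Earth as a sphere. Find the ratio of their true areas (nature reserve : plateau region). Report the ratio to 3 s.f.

Since Mercator area scale is 1/cos²φ, the true area equals the apparent area multiplied by cos²φ.
True area of nature reserve: 105000 × cos²(71.3°) = 105000 × 0.1028 = 10790 km².
True area of plateau region: 374000 × cos²(47.5°) = 374000 × 0.4564 = 170700 km².
Ratio = 10790 / 170700 ≈ 0.0632.

0.0632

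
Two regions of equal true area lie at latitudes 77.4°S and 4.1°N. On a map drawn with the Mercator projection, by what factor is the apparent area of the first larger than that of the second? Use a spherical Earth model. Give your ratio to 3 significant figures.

Mercator areal scale is sec²φ.
At 77.4°: sec²(77.4°) = 1/0.2181² = 21.01.
At 4.1°: sec²(4.1°) = 1/0.9974² = 1.005.
Ratio = 21.01/1.005 = cos²(4.1°)/cos²(77.4°) ≈ 20.9.

20.9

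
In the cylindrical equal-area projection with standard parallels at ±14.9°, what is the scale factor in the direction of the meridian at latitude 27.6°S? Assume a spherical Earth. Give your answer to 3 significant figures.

For cylindrical equal-area with standard parallel φ₀, h = cos φ / cos φ₀ and k = cos φ₀ / cos φ, so h·k = 1.
h = cos 27.6° / cos 14.9° = 0.8862/0.9664 = 0.9170.

0.917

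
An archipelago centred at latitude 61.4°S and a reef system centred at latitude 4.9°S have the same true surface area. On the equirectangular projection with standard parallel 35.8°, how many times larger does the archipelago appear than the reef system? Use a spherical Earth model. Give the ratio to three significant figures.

2.08

The equidistant cylindrical projection with φ₀ = 35.8° has h = 1 (meridians true) and k = cos φ₀ / cos φ along parallels.
Areal scale at 61.4°: h·k = 1.000 × 1.694 = 1.694.
Areal scale at 4.9°: h·k = 1.000 × 0.8140 = 0.8140.
Ratio = 1.694/0.8140 ≈ 2.08.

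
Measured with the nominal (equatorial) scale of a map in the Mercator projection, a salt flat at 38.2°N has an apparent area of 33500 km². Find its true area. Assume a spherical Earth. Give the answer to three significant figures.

20700 km²

Mercator is conformal, so the point scale is isotropic: h = k = sec φ = 1/cos φ.
Areal scale = k² = sec²φ = 1/cos²(38.2°) = 1/0.7859² = 1.619.
True area = apparent / (areal scale) = 33500 / 1.619 ≈ 20700 km².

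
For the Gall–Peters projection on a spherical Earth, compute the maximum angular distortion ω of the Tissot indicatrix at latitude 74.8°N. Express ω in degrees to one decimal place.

98.6°

The Gall–Peters projection is cylindrical equal-area with φ₀ = 45°. A cylindrical equal-area projection with standard parallel φ₀ has meridian scale h = cos φ / cos φ₀ and parallel scale k = cos φ₀ / cos φ (so areas are preserved, h·k = 1).
At 74.8°: h = 0.3708, k = 2.697; principal scales a = 2.697, b = 0.3708.
sin(ω/2) = (a − b)/(a + b) = 2.326/3.068 = 0.7583, so ω = 2 arcsin(0.7583) ≈ 98.6°.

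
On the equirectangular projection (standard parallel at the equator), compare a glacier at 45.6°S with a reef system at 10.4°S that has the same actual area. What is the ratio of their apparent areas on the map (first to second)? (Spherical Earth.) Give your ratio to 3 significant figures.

In the plate carrée (x = Rλ, y = Rφ), meridians are true-scale (h = 1) and parallels are stretched by k = sec φ.
Areal scale at 45.6°: h·k = 1.000 × 1.429 = 1.429.
Areal scale at 10.4°: h·k = 1.000 × 1.017 = 1.017.
Ratio = 1.429/1.017 ≈ 1.41.

1.41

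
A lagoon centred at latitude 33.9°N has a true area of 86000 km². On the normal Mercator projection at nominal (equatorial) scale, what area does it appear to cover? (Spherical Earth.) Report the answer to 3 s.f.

The Mercator projection is conformal; its linear scale factor is the same in every direction and equals sec φ = 1/cos φ.
Areal scale = k² = sec²φ = 1/cos²(33.9°) = 1/0.8300² = 1.452.
Apparent area = 86000 × 1.452 ≈ 125000 km².

125000 km²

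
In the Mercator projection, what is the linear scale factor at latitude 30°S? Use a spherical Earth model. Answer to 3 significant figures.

1.15

For Mercator, h = k = sec φ (a conformal cylindrical projection has a single point scale, 1/cos φ).
k = 1/cos 30° = 1/0.8660 = 1.155.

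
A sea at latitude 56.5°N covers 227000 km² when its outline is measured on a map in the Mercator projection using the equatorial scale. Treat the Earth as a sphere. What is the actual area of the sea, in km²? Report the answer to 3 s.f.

The Mercator projection is conformal; its linear scale factor is the same in every direction and equals sec φ = 1/cos φ.
Areal scale = k² = sec²φ = 1/cos²(56.5°) = 1/0.5519² = 3.283.
True area = apparent / (areal scale) = 227000 / 3.283 ≈ 69200 km².

69200 km²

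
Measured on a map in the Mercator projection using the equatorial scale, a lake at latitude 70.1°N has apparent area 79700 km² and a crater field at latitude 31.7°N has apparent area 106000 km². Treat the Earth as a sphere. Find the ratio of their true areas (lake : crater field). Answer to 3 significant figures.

0.120

On Mercator the areal scale is sec²φ, so true area = apparent × cos²φ.
True area of lake: 79700 × cos²(70.1°) = 79700 × 0.1159 = 9234 km².
True area of crater field: 106000 × cos²(31.7°) = 106000 × 0.7239 = 76730 km².
Ratio = 9234 / 76730 ≈ 0.120.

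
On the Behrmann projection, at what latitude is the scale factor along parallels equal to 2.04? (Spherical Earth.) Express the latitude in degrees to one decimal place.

64.9°

Behrmann is a cylindrical equal-area projection with standard parallels at ±30°. Cylindrical equal-area (φ₀ = 30°): h = cos φ / cos 30° along meridians, k = cos 30° / cos φ along parallels; h·k = 1.
k = cos φ₀ / cos φ = 2.04  ⇒  cos φ = cos 30° / 2.04 = 0.4245.
φ = arccos(0.4245) ≈ 64.9°.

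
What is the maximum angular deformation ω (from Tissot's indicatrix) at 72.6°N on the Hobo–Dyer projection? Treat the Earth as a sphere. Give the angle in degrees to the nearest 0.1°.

97.4°

Hobo–Dyer is a cylindrical equal-area projection with standard parallels at ±37.5°. For cylindrical equal-area with standard parallel φ₀, h = cos φ / cos φ₀ and k = cos φ₀ / cos φ, so h·k = 1.
At 72.6°: h = 0.3769, k = 2.653; principal scales a = 2.653, b = 0.3769.
sin(ω/2) = (a − b)/(a + b) = 2.276/3.030 = 0.7512, so ω = 2 arcsin(0.7512) ≈ 97.4°.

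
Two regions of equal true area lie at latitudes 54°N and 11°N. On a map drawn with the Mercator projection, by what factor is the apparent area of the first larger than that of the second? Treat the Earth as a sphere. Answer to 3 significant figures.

On Mercator, area is exaggerated by sec²φ = 1/cos²φ.
At 54°: sec²(54°) = 1/0.5878² = 2.894.
At 11°: sec²(11°) = 1/0.9816² = 1.038.
Ratio = 2.894/1.038 = cos²(11°)/cos²(54°) ≈ 2.79.

2.79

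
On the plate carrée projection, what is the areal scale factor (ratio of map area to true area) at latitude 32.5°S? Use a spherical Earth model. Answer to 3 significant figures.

1.19

For the equirectangular projection with φ₀ = 0 (plate carrée), h = 1 along meridians and k = sec φ along parallels.
Areal scale = h·k = 1 × sec φ; at 32.5°, h = 1.000, k = 1.186, so h·k = 1.186.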